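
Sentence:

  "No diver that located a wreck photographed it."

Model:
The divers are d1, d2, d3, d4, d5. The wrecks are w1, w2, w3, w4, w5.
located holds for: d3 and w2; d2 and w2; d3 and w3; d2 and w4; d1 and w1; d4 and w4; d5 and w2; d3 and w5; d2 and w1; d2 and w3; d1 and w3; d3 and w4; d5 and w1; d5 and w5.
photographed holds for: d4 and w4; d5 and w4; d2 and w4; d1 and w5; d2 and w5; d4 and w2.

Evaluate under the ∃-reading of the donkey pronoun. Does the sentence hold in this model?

False

"it" takes "a wreck" as antecedent — a donkey pronoun bound across the clause boundary.
Truth condition: for no (d,w) with located(d,w) does photographed(d,w) hold.
Restrictor pairs — does the scope hold? (d1,w1):fails  (d1,w3):fails  (d2,w1):fails  (d2,w2):fails  (d2,w3):fails  (d2,w4):holds  (d3,w2):fails  (d3,w3):fails  (d3,w4):fails  (d3,w5):fails  (d4,w4):holds  (d5,w1):fails  (d5,w2):fails  (d5,w5):fails
Scope holds for 2 pair(s), so the sentence is false.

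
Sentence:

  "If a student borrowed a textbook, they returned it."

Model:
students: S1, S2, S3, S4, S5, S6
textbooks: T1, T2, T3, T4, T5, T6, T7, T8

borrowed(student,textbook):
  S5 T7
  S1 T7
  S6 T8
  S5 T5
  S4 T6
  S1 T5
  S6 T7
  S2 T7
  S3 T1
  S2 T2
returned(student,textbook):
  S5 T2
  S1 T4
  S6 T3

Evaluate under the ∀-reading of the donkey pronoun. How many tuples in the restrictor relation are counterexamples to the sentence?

10

"it" takes "a textbook" as antecedent — a donkey pronoun bound across the clause boundary.
Strong reading: for every (s,t) with borrowed(s,t), returned(s,t).
Restrictor pairs: (S1,T5) ✗  (S1,T7) ✗  (S2,T2) ✗  (S2,T7) ✗  (S3,T1) ✗  (S4,T6) ✗  (S5,T5) ✗  (S5,T7) ✗  (S6,T7) ✗  (S6,T8) ✗
Counterexamples (restrictor pairs failing the scope): 10.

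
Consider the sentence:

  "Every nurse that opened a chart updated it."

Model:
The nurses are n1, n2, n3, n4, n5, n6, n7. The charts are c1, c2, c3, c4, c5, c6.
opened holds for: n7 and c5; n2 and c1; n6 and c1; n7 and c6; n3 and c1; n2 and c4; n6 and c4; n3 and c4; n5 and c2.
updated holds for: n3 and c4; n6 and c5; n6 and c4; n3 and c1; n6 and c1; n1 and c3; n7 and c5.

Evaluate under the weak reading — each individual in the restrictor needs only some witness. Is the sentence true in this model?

"it" takes "a chart" as antecedent — a donkey pronoun bound across the clause boundary.
Weak reading: every nurse n with some opened-chart has at least one opened-chart c such that updated(n,c).
Per nurse: n2:✗  n3:✓  n5:✗  n6:✓  n7:✓
n2 has no witness among its opened-charts.

False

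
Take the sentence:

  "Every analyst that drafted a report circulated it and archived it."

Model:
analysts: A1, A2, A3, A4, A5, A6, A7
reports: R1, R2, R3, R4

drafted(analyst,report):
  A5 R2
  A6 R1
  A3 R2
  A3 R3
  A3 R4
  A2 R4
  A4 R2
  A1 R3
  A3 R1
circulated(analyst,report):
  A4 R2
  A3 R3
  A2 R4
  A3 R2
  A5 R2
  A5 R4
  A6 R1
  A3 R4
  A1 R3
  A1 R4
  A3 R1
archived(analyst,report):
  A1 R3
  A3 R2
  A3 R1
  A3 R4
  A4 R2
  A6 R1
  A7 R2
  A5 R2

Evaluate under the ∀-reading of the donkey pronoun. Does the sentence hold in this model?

False

"it" takes "a report" as antecedent — a donkey pronoun bound across the clause boundary.
Strong reading: for every (a,r) with drafted(a,r), circulated(a,r) ∧ archived(a,r).
Restrictor pairs: (A1,R3) ✓  (A2,R4) ✗  (A3,R1) ✓  (A3,R2) ✓  (A3,R3) ✗  (A3,R4) ✓  (A4,R2) ✓  (A5,R2) ✓  (A6,R1) ✓
Counterexample: (A2,R4) is in drafted but fails the scope.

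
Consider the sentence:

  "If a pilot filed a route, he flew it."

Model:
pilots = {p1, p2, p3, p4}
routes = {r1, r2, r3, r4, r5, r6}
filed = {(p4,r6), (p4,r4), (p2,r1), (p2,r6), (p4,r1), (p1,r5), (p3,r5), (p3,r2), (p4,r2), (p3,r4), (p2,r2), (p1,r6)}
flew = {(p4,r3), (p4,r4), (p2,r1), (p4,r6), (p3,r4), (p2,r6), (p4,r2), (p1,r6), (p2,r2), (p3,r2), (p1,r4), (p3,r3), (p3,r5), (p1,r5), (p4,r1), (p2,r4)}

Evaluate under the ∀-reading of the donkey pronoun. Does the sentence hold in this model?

True

"it" takes "a route" as antecedent — a donkey pronoun bound across the clause boundary.
Strong reading: for every (p,r) with filed(p,r), flew(p,r).
Restrictor pairs: (p1,r5) ✓  (p1,r6) ✓  (p2,r1) ✓  (p2,r2) ✓  (p2,r6) ✓  (p3,r2) ✓  (p3,r4) ✓  (p3,r5) ✓  (p4,r1) ✓  (p4,r2) ✓  (p4,r4) ✓  (p4,r6) ✓
Every restrictor pair satisfies the scope.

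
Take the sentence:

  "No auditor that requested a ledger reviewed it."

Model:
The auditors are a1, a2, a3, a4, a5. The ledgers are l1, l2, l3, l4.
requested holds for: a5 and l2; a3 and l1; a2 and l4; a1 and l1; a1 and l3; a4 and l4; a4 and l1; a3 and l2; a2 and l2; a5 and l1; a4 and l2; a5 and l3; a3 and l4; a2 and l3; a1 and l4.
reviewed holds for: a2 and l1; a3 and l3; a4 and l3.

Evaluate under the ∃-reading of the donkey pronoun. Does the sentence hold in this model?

True

"it" takes "a ledger" as antecedent — a donkey pronoun bound across the clause boundary.
Truth condition: for no (a,l) with requested(a,l) does reviewed(a,l) hold.
Restrictor pairs — does the scope hold? (a1,l1):fails  (a1,l3):fails  (a1,l4):fails  (a2,l2):fails  (a2,l3):fails  (a2,l4):fails  (a3,l1):fails  (a3,l2):fails  (a3,l4):fails  (a4,l1):fails  (a4,l2):fails  (a4,l4):fails  (a5,l1):fails  (a5,l2):fails  (a5,l3):fails
Scope holds for no restrictor pair, so the sentence is true.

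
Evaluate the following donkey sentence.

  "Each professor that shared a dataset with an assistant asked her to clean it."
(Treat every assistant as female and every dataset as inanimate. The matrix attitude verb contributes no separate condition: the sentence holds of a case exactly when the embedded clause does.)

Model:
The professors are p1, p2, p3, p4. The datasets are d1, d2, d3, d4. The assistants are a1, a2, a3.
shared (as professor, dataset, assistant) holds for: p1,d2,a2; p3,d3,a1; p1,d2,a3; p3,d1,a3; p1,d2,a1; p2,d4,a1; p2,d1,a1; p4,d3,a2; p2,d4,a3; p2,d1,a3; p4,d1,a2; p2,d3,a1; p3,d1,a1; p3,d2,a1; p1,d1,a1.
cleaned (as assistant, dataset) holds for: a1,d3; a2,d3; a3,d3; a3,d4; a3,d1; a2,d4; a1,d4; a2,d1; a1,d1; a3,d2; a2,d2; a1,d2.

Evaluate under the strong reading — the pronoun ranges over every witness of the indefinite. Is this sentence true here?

True

"her" takes "an assistant" as antecedent and "it" takes "a dataset"; both are donkey pronouns co-varying with the restrictor.
Strong reading: for every (p,d,a) with shared(p,d,a), cleaned(a,d).
Restrictor triples: (p1,d1,a1)→cleaned(a1,d1) ✓  (p1,d2,a1)→cleaned(a1,d2) ✓  (p1,d2,a2)→cleaned(a2,d2) ✓  (p1,d2,a3)→cleaned(a3,d2) ✓  (p2,d1,a1)→cleaned(a1,d1) ✓  (p2,d1,a3)→cleaned(a3,d1) ✓  (p2,d3,a1)→cleaned(a1,d3) ✓  (p2,d4,a1)→cleaned(a1,d4) ✓  (p2,d4,a3)→cleaned(a3,d4) ✓  (p3,d1,a1)→cleaned(a1,d1) ✓  (p3,d1,a3)→cleaned(a3,d1) ✓  (p3,d2,a1)→cleaned(a1,d2) ✓  (p3,d3,a1)→cleaned(a1,d3) ✓  (p4,d1,a2)→cleaned(a2,d1) ✓  (p4,d3,a2)→cleaned(a2,d3) ✓
Every restrictor triple satisfies the scope.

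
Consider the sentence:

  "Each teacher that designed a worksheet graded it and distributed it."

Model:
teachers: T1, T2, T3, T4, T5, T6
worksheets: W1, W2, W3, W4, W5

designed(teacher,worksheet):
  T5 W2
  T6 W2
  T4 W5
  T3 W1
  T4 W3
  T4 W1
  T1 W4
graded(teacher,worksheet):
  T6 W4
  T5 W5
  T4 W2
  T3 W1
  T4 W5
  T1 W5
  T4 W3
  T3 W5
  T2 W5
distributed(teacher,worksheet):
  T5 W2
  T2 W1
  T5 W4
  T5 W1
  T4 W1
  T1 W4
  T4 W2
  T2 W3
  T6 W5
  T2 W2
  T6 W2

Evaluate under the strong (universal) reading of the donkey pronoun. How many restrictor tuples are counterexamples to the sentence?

"it" takes "a worksheet" as antecedent — a donkey pronoun bound across the clause boundary.
Strong reading: for every (t,w) with designed(t,w), graded(t,w) ∧ distributed(t,w).
Restrictor pairs: (T1,W4) ✗  (T3,W1) ✗  (T4,W1) ✗  (T4,W3) ✗  (T4,W5) ✗  (T5,W2) ✗  (T6,W2) ✗
Counterexamples (restrictor pairs failing the scope): 7.

7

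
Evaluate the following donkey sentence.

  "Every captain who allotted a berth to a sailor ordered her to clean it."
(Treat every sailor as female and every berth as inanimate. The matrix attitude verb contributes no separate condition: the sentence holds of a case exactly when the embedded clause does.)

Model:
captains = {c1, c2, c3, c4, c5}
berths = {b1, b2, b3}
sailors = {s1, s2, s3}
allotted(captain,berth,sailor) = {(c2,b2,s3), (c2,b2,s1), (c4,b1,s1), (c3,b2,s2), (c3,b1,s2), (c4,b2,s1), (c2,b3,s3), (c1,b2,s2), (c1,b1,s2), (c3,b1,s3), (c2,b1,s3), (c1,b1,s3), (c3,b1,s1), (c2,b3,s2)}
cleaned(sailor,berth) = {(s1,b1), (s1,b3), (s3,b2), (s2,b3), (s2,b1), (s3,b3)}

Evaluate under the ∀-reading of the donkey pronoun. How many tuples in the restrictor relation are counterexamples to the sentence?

7

"her" takes "a sailor" as antecedent and "it" takes "a berth"; both are donkey pronouns co-varying with the restrictor.
Strong reading: for every (c,b,s) with allotted(c,b,s), cleaned(s,b).
Restrictor triples: (c1,b1,s2)→cleaned(s2,b1) ✓  (c1,b1,s3)→cleaned(s3,b1) ✗  (c1,b2,s2)→cleaned(s2,b2) ✗  (c2,b1,s3)→cleaned(s3,b1) ✗  (c2,b2,s1)→cleaned(s1,b2) ✗  (c2,b2,s3)→cleaned(s3,b2) ✓  (c2,b3,s2)→cleaned(s2,b3) ✓  (c2,b3,s3)→cleaned(s3,b3) ✓  (c3,b1,s1)→cleaned(s1,b1) ✓  (c3,b1,s2)→cleaned(s2,b1) ✓  (c3,b1,s3)→cleaned(s3,b1) ✗  (c3,b2,s2)→cleaned(s2,b2) ✗  (c4,b1,s1)→cleaned(s1,b1) ✓  (c4,b2,s1)→cleaned(s1,b2) ✗
Counterexamples (restrictor triples failing the scope): 7.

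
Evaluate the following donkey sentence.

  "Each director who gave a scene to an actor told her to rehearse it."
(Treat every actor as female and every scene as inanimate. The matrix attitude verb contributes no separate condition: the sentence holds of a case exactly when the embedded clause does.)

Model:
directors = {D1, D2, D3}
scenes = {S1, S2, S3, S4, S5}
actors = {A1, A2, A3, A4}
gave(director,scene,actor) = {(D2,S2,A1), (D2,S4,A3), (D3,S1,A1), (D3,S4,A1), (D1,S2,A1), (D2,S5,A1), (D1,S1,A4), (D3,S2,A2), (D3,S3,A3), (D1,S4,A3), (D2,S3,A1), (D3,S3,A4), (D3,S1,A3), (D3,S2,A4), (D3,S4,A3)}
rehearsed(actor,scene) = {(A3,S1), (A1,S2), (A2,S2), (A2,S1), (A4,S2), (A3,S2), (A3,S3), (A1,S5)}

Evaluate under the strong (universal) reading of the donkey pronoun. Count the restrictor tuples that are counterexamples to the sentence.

8

"her" takes "an actor" as antecedent and "it" takes "a scene"; both are donkey pronouns co-varying with the restrictor.
Strong reading: for every (d,s,a) with gave(d,s,a), rehearsed(a,s).
Restrictor triples: (D1,S1,A4)→rehearsed(A4,S1) ✗  (D1,S2,A1)→rehearsed(A1,S2) ✓  (D1,S4,A3)→rehearsed(A3,S4) ✗  (D2,S2,A1)→rehearsed(A1,S2) ✓  (D2,S3,A1)→rehearsed(A1,S3) ✗  (D2,S4,A3)→rehearsed(A3,S4) ✗  (D2,S5,A1)→rehearsed(A1,S5) ✓  (D3,S1,A1)→rehearsed(A1,S1) ✗  (D3,S1,A3)→rehearsed(A3,S1) ✓  (D3,S2,A2)→rehearsed(A2,S2) ✓  (D3,S2,A4)→rehearsed(A4,S2) ✓  (D3,S3,A3)→rehearsed(A3,S3) ✓  (D3,S3,A4)→rehearsed(A4,S3) ✗  (D3,S4,A1)→rehearsed(A1,S4) ✗  (D3,S4,A3)→rehearsed(A3,S4) ✗
Counterexamples (restrictor triples failing the scope): 8.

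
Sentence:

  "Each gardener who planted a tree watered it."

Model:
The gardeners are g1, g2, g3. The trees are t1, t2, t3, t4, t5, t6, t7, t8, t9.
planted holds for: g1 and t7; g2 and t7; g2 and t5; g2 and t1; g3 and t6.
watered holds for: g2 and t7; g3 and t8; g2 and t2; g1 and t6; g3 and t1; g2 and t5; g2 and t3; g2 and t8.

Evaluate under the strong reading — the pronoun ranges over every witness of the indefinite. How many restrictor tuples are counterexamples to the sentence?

3

"it" takes "a tree" as antecedent — a donkey pronoun bound across the clause boundary.
Strong reading: for every (g,t) with planted(g,t), watered(g,t).
Restrictor pairs: (g1,t7) ✗  (g2,t1) ✗  (g2,t5) ✓  (g2,t7) ✓  (g3,t6) ✗
Counterexamples (restrictor pairs failing the scope): 3.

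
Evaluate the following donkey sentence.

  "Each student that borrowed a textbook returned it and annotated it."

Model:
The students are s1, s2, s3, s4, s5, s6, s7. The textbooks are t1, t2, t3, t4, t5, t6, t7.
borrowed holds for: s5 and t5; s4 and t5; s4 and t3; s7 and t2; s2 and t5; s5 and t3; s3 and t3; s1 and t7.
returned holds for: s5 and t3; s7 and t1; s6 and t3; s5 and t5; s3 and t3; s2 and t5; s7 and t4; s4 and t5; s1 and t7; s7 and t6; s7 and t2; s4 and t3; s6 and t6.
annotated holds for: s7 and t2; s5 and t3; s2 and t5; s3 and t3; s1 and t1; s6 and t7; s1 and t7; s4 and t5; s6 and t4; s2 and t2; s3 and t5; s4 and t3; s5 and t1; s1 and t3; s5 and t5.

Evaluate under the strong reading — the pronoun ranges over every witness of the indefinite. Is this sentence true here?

"it" takes "a textbook" as antecedent — a donkey pronoun bound across the clause boundary.
Strong reading: for every (s,t) with borrowed(s,t), returned(s,t) ∧ annotated(s,t).
Restrictor pairs: (s1,t7) ✓  (s2,t5) ✓  (s3,t3) ✓  (s4,t3) ✓  (s4,t5) ✓  (s5,t3) ✓  (s5,t5) ✓  (s7,t2) ✓
Every restrictor pair satisfies the scope.

True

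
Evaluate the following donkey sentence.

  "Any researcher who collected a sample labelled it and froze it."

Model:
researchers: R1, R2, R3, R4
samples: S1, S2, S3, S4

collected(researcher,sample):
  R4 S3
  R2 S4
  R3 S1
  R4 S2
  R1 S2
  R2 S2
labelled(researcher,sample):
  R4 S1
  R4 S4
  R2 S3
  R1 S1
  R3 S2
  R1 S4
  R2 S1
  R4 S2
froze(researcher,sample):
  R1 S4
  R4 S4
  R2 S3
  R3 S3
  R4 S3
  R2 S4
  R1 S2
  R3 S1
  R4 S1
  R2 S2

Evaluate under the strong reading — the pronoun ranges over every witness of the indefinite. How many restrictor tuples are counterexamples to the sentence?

6

"it" takes "a sample" as antecedent — a donkey pronoun bound across the clause boundary.
Strong reading: for every (r,s) with collected(r,s), labelled(r,s) ∧ froze(r,s).
Restrictor pairs: (R1,S2) ✗  (R2,S2) ✗  (R2,S4) ✗  (R3,S1) ✗  (R4,S2) ✗  (R4,S3) ✗
Counterexamples (restrictor pairs failing the scope): 6.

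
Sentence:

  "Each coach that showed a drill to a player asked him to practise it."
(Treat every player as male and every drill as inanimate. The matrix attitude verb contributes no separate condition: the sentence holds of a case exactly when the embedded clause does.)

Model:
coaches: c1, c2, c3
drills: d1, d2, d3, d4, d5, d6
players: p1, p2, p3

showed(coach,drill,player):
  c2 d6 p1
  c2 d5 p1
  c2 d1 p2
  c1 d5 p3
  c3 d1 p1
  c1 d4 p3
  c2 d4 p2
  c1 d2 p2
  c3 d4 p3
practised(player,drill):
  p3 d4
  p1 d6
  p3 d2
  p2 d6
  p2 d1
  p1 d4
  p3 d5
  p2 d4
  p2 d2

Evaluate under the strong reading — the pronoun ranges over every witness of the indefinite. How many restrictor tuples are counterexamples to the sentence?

"him" takes "a player" as antecedent and "it" takes "a drill"; both are donkey pronouns co-varying with the restrictor.
Strong reading: for every (c,d,p) with showed(c,d,p), practised(p,d).
Restrictor triples: (c1,d2,p2)→practised(p2,d2) ✓  (c1,d4,p3)→practised(p3,d4) ✓  (c1,d5,p3)→practised(p3,d5) ✓  (c2,d1,p2)→practised(p2,d1) ✓  (c2,d4,p2)→practised(p2,d4) ✓  (c2,d5,p1)→practised(p1,d5) ✗  (c2,d6,p1)→practised(p1,d6) ✓  (c3,d1,p1)→practised(p1,d1) ✗  (c3,d4,p3)→practised(p3,d4) ✓
Counterexamples (restrictor triples failing the scope): 2.

2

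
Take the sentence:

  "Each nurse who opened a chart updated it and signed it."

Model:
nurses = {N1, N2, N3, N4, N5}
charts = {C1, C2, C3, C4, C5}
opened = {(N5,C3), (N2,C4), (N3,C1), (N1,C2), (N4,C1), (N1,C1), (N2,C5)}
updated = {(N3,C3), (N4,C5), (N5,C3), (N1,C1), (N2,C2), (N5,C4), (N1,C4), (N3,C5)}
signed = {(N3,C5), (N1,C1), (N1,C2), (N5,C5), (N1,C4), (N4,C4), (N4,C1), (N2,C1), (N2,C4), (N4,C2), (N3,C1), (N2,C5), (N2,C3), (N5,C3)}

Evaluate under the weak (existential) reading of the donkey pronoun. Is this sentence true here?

"it" takes "a chart" as antecedent — a donkey pronoun bound across the clause boundary.
Weak reading: every nurse n with some opened-chart has at least one opened-chart c such that updated(n,c) ∧ signed(n,c).
Per nurse: N1:✓  N2:✗  N3:✗  N4:✗  N5:✓
N2 has no witness among its opened-charts.

False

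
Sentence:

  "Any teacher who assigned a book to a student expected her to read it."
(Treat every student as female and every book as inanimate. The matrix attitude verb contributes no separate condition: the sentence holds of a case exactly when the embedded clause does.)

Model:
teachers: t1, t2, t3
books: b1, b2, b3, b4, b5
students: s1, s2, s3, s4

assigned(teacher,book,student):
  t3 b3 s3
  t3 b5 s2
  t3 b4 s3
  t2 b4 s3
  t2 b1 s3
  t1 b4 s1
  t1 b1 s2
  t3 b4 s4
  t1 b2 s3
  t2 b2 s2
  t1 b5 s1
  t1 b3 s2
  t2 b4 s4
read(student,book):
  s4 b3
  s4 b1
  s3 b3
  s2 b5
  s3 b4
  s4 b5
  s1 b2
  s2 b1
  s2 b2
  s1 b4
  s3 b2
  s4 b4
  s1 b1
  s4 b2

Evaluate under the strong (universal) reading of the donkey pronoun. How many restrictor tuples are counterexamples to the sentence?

"her" takes "a student" as antecedent and "it" takes "a book"; both are donkey pronouns co-varying with the restrictor.
Strong reading: for every (t,b,s) with assigned(t,b,s), read(s,b).
Restrictor triples: (t1,b1,s2)→read(s2,b1) ✓  (t1,b2,s3)→read(s3,b2) ✓  (t1,b3,s2)→read(s2,b3) ✗  (t1,b4,s1)→read(s1,b4) ✓  (t1,b5,s1)→read(s1,b5) ✗  (t2,b1,s3)→read(s3,b1) ✗  (t2,b2,s2)→read(s2,b2) ✓  (t2,b4,s3)→read(s3,b4) ✓  (t2,b4,s4)→read(s4,b4) ✓  (t3,b3,s3)→read(s3,b3) ✓  (t3,b4,s3)→read(s3,b4) ✓  (t3,b4,s4)→read(s4,b4) ✓  (t3,b5,s2)→read(s2,b5) ✓
Counterexamples (restrictor triples failing the scope): 3.

3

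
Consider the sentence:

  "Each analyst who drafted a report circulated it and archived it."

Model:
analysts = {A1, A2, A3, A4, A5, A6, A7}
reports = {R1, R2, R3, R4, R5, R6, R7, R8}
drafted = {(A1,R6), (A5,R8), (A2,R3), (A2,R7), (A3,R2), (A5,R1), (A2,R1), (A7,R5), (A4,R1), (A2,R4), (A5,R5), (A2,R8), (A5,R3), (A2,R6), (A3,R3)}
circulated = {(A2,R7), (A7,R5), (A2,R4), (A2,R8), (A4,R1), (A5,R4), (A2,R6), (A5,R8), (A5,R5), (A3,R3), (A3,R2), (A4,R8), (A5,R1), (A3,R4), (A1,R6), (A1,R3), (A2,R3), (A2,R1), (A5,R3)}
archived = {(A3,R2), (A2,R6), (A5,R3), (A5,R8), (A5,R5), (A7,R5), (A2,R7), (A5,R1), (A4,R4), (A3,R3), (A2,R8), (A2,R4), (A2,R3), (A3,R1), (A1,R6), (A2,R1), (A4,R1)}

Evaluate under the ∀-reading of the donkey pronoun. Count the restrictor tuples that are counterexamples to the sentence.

"it" takes "a report" as antecedent — a donkey pronoun bound across the clause boundary.
Strong reading: for every (a,r) with drafted(a,r), circulated(a,r) ∧ archived(a,r).
Restrictor pairs: (A1,R6) ✓  (A2,R1) ✓  (A2,R3) ✓  (A2,R4) ✓  (A2,R6) ✓  (A2,R7) ✓  (A2,R8) ✓  (A3,R2) ✓  (A3,R3) ✓  (A4,R1) ✓  (A5,R1) ✓  (A5,R3) ✓  (A5,R5) ✓  (A5,R8) ✓  (A7,R5) ✓
Counterexamples (restrictor pairs failing the scope): 0.

0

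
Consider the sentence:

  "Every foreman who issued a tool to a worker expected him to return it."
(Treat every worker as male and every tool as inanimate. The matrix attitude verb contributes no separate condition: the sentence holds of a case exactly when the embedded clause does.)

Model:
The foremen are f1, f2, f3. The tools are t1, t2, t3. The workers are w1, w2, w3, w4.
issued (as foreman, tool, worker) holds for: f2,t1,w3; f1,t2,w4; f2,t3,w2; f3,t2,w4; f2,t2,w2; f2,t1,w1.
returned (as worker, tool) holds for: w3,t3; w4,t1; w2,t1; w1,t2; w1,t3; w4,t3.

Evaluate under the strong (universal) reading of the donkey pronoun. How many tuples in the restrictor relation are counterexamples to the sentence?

"him" takes "a worker" as antecedent and "it" takes "a tool"; both are donkey pronouns co-varying with the restrictor.
Strong reading: for every (f,t,w) with issued(f,t,w), returned(w,t).
Restrictor triples: (f1,t2,w4)→returned(w4,t2) ✗  (f2,t1,w1)→returned(w1,t1) ✗  (f2,t1,w3)→returned(w3,t1) ✗  (f2,t2,w2)→returned(w2,t2) ✗  (f2,t3,w2)→returned(w2,t3) ✗  (f3,t2,w4)→returned(w4,t2) ✗
Counterexamples (restrictor triples failing the scope): 6.

6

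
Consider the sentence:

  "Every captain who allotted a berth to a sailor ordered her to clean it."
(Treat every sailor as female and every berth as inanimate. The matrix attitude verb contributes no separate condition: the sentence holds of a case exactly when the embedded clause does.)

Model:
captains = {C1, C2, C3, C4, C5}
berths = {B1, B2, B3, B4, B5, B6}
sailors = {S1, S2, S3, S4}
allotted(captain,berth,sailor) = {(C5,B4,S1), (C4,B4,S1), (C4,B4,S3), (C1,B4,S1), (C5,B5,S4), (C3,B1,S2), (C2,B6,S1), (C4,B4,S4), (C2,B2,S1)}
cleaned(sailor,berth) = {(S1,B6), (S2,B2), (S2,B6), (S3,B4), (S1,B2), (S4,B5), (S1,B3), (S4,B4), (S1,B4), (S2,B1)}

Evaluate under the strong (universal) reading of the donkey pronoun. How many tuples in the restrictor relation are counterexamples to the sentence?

0

"her" takes "a sailor" as antecedent and "it" takes "a berth"; both are donkey pronouns co-varying with the restrictor.
Strong reading: for every (c,b,s) with allotted(c,b,s), cleaned(s,b).
Restrictor triples: (C1,B4,S1)→cleaned(S1,B4) ✓  (C2,B2,S1)→cleaned(S1,B2) ✓  (C2,B6,S1)→cleaned(S1,B6) ✓  (C3,B1,S2)→cleaned(S2,B1) ✓  (C4,B4,S1)→cleaned(S1,B4) ✓  (C4,B4,S3)→cleaned(S3,B4) ✓  (C4,B4,S4)→cleaned(S4,B4) ✓  (C5,B4,S1)→cleaned(S1,B4) ✓  (C5,B5,S4)→cleaned(S4,B5) ✓
Counterexamples (restrictor triples failing the scope): 0.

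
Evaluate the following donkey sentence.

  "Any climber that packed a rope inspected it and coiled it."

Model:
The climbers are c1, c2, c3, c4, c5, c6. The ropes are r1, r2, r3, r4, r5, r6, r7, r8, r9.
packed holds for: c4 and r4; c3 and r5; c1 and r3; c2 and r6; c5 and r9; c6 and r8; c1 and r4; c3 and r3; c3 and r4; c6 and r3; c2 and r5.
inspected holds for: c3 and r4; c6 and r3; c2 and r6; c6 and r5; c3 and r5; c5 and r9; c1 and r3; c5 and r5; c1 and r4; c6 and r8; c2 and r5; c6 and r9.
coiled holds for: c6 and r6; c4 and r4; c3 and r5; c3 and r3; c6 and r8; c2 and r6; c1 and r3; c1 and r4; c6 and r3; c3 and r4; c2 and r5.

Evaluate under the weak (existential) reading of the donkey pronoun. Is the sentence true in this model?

"it" takes "a rope" as antecedent — a donkey pronoun bound across the clause boundary.
Weak reading: every climber c with some packed-rope has at least one packed-rope r such that inspected(c,r) ∧ coiled(c,r).
Per climber: c1:✓  c2:✓  c3:✓  c4:✗  c5:✗  c6:✓
c4 has no witness among its packed-ropes.

False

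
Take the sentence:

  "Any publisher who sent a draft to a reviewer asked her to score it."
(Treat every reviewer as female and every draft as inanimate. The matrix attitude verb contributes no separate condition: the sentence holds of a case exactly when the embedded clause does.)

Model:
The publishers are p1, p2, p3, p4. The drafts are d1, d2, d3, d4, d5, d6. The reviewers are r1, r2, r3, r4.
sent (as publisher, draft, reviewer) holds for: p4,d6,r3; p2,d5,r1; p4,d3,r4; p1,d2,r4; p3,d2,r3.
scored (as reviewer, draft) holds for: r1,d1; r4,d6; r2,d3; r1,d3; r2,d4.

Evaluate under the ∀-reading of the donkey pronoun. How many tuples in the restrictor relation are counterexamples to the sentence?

5

"her" takes "a reviewer" as antecedent and "it" takes "a draft"; both are donkey pronouns co-varying with the restrictor.
Strong reading: for every (p,d,r) with sent(p,d,r), scored(r,d).
Restrictor triples: (p1,d2,r4)→scored(r4,d2) ✗  (p2,d5,r1)→scored(r1,d5) ✗  (p3,d2,r3)→scored(r3,d2) ✗  (p4,d3,r4)→scored(r4,d3) ✗  (p4,d6,r3)→scored(r3,d6) ✗
Counterexamples (restrictor triples failing the scope): 5.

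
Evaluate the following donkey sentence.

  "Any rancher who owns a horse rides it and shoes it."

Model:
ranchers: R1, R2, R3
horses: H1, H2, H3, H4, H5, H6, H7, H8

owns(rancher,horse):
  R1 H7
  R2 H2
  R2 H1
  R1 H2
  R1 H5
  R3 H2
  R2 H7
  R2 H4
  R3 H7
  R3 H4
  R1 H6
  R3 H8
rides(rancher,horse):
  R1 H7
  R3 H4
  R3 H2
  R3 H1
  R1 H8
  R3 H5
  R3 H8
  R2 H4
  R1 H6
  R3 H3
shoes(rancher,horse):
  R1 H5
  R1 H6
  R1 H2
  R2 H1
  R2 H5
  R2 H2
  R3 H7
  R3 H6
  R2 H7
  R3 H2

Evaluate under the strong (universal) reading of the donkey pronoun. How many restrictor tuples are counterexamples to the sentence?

10

"it" takes "a horse" as antecedent — a donkey pronoun bound across the clause boundary.
Strong reading: for every (r,h) with owns(r,h), rides(r,h) ∧ shoes(r,h).
Restrictor pairs: (R1,H2) ✗  (R1,H5) ✗  (R1,H6) ✓  (R1,H7) ✗  (R2,H1) ✗  (R2,H2) ✗  (R2,H4) ✗  (R2,H7) ✗  (R3,H2) ✓  (R3,H4) ✗  (R3,H7) ✗  (R3,H8) ✗
Counterexamples (restrictor pairs failing the scope): 10.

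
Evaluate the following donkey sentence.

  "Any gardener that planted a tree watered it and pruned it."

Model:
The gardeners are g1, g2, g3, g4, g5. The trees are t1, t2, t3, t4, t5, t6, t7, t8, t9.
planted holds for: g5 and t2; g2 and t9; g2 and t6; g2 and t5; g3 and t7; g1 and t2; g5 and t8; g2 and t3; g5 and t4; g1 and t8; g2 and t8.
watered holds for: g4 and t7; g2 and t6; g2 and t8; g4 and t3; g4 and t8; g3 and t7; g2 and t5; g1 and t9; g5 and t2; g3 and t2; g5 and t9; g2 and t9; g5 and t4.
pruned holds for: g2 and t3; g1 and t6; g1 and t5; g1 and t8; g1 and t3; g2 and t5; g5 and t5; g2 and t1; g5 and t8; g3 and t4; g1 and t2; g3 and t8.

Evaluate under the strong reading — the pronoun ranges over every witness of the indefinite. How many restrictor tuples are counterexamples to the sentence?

10

"it" takes "a tree" as antecedent — a donkey pronoun bound across the clause boundary.
Strong reading: for every (g,t) with planted(g,t), watered(g,t) ∧ pruned(g,t).
Restrictor pairs: (g1,t2) ✗  (g1,t8) ✗  (g2,t3) ✗  (g2,t5) ✓  (g2,t6) ✗  (g2,t8) ✗  (g2,t9) ✗  (g3,t7) ✗  (g5,t2) ✗  (g5,t4) ✗  (g5,t8) ✗
Counterexamples (restrictor pairs failing the scope): 10.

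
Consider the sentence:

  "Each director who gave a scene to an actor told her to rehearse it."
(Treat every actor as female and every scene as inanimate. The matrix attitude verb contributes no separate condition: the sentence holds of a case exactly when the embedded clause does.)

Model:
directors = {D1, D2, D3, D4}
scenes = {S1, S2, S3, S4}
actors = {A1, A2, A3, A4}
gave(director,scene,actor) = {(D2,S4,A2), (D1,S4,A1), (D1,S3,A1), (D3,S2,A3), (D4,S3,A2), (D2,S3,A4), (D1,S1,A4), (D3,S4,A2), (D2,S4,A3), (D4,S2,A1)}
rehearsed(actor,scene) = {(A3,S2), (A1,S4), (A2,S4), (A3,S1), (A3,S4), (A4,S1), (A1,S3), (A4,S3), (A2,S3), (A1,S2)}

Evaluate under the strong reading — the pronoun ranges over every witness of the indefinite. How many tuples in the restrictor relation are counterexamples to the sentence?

"her" takes "an actor" as antecedent and "it" takes "a scene"; both are donkey pronouns co-varying with the restrictor.
Strong reading: for every (d,s,a) with gave(d,s,a), rehearsed(a,s).
Restrictor triples: (D1,S1,A4)→rehearsed(A4,S1) ✓  (D1,S3,A1)→rehearsed(A1,S3) ✓  (D1,S4,A1)→rehearsed(A1,S4) ✓  (D2,S3,A4)→rehearsed(A4,S3) ✓  (D2,S4,A2)→rehearsed(A2,S4) ✓  (D2,S4,A3)→rehearsed(A3,S4) ✓  (D3,S2,A3)→rehearsed(A3,S2) ✓  (D3,S4,A2)→rehearsed(A2,S4) ✓  (D4,S2,A1)→rehearsed(A1,S2) ✓  (D4,S3,A2)→rehearsed(A2,S3) ✓
Counterexamples (restrictor triples failing the scope): 0.

0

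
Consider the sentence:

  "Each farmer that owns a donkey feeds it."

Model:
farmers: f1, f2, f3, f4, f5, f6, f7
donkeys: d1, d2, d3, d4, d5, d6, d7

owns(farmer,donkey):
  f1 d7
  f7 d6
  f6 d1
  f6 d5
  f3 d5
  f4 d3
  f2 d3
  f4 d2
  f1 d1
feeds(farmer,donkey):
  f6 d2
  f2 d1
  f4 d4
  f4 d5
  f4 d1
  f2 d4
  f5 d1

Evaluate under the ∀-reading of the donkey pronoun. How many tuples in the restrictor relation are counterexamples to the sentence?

"it" takes "a donkey" as antecedent — a donkey pronoun bound across the clause boundary.
Strong reading: for every (f,d) with owns(f,d), feeds(f,d).
Restrictor pairs: (f1,d1) ✗  (f1,d7) ✗  (f2,d3) ✗  (f3,d5) ✗  (f4,d2) ✗  (f4,d3) ✗  (f6,d1) ✗  (f6,d5) ✗  (f7,d6) ✗
Counterexamples (restrictor pairs failing the scope): 9.

9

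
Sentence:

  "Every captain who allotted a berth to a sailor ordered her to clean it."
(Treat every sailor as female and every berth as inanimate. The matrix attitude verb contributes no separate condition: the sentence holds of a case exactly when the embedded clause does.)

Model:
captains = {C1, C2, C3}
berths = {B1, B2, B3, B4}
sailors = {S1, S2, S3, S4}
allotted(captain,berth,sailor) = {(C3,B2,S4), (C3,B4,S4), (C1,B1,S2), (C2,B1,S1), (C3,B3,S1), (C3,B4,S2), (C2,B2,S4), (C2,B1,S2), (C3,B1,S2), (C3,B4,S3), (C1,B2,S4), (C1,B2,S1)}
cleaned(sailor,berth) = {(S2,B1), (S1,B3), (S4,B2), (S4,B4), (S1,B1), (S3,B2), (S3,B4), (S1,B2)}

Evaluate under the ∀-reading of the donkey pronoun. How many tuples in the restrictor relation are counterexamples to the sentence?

"her" takes "a sailor" as antecedent and "it" takes "a berth"; both are donkey pronouns co-varying with the restrictor.
Strong reading: for every (c,b,s) with allotted(c,b,s), cleaned(s,b).
Restrictor triples: (C1,B1,S2)→cleaned(S2,B1) ✓  (C1,B2,S1)→cleaned(S1,B2) ✓  (C1,B2,S4)→cleaned(S4,B2) ✓  (C2,B1,S1)→cleaned(S1,B1) ✓  (C2,B1,S2)→cleaned(S2,B1) ✓  (C2,B2,S4)→cleaned(S4,B2) ✓  (C3,B1,S2)→cleaned(S2,B1) ✓  (C3,B2,S4)→cleaned(S4,B2) ✓  (C3,B3,S1)→cleaned(S1,B3) ✓  (C3,B4,S2)→cleaned(S2,B4) ✗  (C3,B4,S3)→cleaned(S3,B4) ✓  (C3,B4,S4)→cleaned(S4,B4) ✓
Counterexamples (restrictor triples failing the scope): 1.

1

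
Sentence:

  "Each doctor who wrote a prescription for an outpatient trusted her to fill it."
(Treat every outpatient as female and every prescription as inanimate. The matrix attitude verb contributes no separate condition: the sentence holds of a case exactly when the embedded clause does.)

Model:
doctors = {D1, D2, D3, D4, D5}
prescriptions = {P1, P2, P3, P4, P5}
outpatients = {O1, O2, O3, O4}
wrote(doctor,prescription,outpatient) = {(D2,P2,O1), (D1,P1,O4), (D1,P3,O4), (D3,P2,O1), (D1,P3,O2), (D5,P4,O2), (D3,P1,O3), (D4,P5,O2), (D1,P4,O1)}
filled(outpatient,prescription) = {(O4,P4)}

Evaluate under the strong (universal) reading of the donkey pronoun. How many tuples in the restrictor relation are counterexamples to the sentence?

"her" takes "an outpatient" as antecedent and "it" takes "a prescription"; both are donkey pronouns co-varying with the restrictor.
Strong reading: for every (d,p,o) with wrote(d,p,o), filled(o,p).
Restrictor triples: (D1,P1,O4)→filled(O4,P1) ✗  (D1,P3,O2)→filled(O2,P3) ✗  (D1,P3,O4)→filled(O4,P3) ✗  (D1,P4,O1)→filled(O1,P4) ✗  (D2,P2,O1)→filled(O1,P2) ✗  (D3,P1,O3)→filled(O3,P1) ✗  (D3,P2,O1)→filled(O1,P2) ✗  (D4,P5,O2)→filled(O2,P5) ✗  (D5,P4,O2)→filled(O2,P4) ✗
Counterexamples (restrictor triples failing the scope): 9.

9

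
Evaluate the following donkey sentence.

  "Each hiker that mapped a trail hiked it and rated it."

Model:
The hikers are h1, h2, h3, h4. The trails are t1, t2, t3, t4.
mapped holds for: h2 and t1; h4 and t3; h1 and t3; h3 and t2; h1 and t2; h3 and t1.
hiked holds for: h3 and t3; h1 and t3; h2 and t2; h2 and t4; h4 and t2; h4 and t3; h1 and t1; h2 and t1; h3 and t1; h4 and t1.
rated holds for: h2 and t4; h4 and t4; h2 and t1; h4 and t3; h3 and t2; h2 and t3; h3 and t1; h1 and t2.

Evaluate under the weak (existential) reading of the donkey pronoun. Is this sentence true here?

False

"it" takes "a trail" as antecedent — a donkey pronoun bound across the clause boundary.
Weak reading: every hiker h with some mapped-trail has at least one mapped-trail t such that hiked(h,t) ∧ rated(h,t).
Per hiker: h1:✗  h2:✓  h3:✓  h4:✓
h1 has no witness among its mapped-trails.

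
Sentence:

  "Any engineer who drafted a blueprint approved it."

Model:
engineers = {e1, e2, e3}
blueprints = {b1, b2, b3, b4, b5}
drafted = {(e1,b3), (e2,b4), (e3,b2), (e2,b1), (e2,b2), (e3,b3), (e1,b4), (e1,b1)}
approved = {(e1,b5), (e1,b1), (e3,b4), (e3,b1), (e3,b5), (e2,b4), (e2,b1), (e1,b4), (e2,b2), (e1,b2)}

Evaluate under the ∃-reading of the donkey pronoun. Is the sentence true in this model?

False

"it" takes "a blueprint" as antecedent — a donkey pronoun bound across the clause boundary.
Weak reading: every engineer e with some drafted-blueprint has at least one drafted-blueprint b such that approved(e,b).
Per engineer: e1:✓  e2:✓  e3:✗
e3 has no witness among its drafted-blueprints.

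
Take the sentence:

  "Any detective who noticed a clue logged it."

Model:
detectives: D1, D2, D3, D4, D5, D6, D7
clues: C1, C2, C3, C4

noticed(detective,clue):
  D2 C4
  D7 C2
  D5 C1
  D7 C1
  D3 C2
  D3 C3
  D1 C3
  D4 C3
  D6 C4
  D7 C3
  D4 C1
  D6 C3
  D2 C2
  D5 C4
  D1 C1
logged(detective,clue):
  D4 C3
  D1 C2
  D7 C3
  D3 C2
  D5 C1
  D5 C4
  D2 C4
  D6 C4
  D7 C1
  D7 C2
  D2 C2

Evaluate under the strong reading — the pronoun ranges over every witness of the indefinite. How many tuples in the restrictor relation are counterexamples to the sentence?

"it" takes "a clue" as antecedent — a donkey pronoun bound across the clause boundary.
Strong reading: for every (d,c) with noticed(d,c), logged(d,c).
Restrictor pairs: (D1,C1) ✗  (D1,C3) ✗  (D2,C2) ✓  (D2,C4) ✓  (D3,C2) ✓  (D3,C3) ✗  (D4,C1) ✗  (D4,C3) ✓  (D5,C1) ✓  (D5,C4) ✓  (D6,C3) ✗  (D6,C4) ✓  (D7,C1) ✓  (D7,C2) ✓  (D7,C3) ✓
Counterexamples (restrictor pairs failing the scope): 5.

5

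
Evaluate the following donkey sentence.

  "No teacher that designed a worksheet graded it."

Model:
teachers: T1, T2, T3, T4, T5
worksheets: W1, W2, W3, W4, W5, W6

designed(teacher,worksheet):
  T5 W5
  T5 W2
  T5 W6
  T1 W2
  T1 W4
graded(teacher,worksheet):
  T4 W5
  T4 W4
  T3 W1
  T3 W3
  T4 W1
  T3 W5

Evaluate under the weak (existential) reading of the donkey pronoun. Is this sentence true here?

True

"it" takes "a worksheet" as antecedent — a donkey pronoun bound across the clause boundary.
Truth condition: for no (t,w) with designed(t,w) does graded(t,w) hold.
Restrictor pairs — does the scope hold? (T1,W2):fails  (T1,W4):fails  (T5,W2):fails  (T5,W5):fails  (T5,W6):fails
Scope holds for no restrictor pair, so the sentence is true.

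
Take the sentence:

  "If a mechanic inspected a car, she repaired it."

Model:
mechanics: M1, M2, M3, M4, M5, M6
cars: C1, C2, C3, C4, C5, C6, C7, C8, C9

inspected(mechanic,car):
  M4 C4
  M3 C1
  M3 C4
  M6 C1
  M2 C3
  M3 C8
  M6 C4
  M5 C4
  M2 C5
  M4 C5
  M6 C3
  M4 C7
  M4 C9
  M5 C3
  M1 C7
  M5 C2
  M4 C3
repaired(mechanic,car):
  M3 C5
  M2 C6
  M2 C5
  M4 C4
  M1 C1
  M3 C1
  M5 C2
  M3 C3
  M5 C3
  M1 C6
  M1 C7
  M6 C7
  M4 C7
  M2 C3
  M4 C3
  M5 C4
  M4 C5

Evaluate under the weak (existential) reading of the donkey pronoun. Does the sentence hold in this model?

"it" takes "a car" as antecedent — a donkey pronoun bound across the clause boundary.
Weak reading: every mechanic m with some inspected-car has at least one inspected-car c such that repaired(m,c).
Per mechanic: M1:✓  M2:✓  M3:✓  M4:✓  M5:✓  M6:✗
M6 has no witness among its inspected-cars.

False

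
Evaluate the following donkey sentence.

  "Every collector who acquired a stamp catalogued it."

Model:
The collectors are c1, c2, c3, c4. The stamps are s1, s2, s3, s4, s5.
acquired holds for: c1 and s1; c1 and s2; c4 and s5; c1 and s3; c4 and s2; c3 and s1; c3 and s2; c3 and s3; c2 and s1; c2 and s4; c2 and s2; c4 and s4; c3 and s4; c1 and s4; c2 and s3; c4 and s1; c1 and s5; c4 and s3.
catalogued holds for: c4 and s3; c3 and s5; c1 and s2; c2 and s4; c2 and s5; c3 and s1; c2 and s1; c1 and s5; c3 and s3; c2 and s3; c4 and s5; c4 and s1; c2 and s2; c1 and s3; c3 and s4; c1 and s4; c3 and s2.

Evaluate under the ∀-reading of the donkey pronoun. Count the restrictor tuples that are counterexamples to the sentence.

"it" takes "a stamp" as antecedent — a donkey pronoun bound across the clause boundary.
Strong reading: for every (c,s) with acquired(c,s), catalogued(c,s).
Restrictor pairs: (c1,s1) ✗  (c1,s2) ✓  (c1,s3) ✓  (c1,s4) ✓  (c1,s5) ✓  (c2,s1) ✓  (c2,s2) ✓  (c2,s3) ✓  (c2,s4) ✓  (c3,s1) ✓  (c3,s2) ✓  (c3,s3) ✓  (c3,s4) ✓  (c4,s1) ✓  (c4,s2) ✗  (c4,s3) ✓  (c4,s4) ✗  (c4,s5) ✓
Counterexamples (restrictor pairs failing the scope): 3.

3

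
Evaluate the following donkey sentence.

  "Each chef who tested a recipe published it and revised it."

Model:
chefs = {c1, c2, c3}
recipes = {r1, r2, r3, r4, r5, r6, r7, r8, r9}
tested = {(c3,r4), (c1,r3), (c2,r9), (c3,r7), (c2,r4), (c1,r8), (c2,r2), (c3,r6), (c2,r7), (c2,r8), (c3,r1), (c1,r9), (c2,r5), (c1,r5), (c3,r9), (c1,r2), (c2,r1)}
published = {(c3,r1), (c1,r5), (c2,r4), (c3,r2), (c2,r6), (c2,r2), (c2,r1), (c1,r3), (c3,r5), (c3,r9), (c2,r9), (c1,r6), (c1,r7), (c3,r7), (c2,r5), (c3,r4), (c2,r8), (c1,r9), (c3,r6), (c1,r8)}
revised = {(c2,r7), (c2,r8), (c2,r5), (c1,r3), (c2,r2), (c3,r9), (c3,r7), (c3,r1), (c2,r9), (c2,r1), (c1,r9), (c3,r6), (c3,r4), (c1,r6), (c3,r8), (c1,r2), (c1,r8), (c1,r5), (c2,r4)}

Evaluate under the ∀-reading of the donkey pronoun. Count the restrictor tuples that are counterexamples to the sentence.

"it" takes "a recipe" as antecedent — a donkey pronoun bound across the clause boundary.
Strong reading: for every (c,r) with tested(c,r), published(c,r) ∧ revised(c,r).
Restrictor pairs: (c1,r2) ✗  (c1,r3) ✓  (c1,r5) ✓  (c1,r8) ✓  (c1,r9) ✓  (c2,r1) ✓  (c2,r2) ✓  (c2,r4) ✓  (c2,r5) ✓  (c2,r7) ✗  (c2,r8) ✓  (c2,r9) ✓  (c3,r1) ✓  (c3,r4) ✓  (c3,r6) ✓  (c3,r7) ✓  (c3,r9) ✓
Counterexamples (restrictor pairs failing the scope): 2.

2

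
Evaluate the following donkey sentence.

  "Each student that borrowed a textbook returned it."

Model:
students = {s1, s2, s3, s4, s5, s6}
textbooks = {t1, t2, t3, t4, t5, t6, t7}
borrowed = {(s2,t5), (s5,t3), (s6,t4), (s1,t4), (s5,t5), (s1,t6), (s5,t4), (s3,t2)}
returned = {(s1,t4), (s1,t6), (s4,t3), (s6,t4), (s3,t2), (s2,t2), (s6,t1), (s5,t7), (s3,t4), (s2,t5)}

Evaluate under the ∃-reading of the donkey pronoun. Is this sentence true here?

"it" takes "a textbook" as antecedent — a donkey pronoun bound across the clause boundary.
Weak reading: every student s with some borrowed-textbook has at least one borrowed-textbook t such that returned(s,t).
Per student: s1:✓  s2:✓  s3:✓  s5:✗  s6:✓
s5 has no witness among its borrowed-textbooks.

False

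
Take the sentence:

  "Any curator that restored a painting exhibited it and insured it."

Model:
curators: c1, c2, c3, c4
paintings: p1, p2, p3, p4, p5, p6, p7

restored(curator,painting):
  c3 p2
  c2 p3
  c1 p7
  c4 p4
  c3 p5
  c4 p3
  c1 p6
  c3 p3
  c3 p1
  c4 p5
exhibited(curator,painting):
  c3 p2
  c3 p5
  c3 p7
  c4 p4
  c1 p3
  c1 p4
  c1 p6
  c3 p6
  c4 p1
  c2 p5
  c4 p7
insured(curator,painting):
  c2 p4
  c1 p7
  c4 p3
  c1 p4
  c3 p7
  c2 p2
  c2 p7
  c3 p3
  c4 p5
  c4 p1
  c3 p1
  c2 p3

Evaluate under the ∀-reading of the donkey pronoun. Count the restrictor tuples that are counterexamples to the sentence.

"it" takes "a painting" as antecedent — a donkey pronoun bound across the clause boundary.
Strong reading: for every (c,p) with restored(c,p), exhibited(c,p) ∧ insured(c,p).
Restrictor pairs: (c1,p6) ✗  (c1,p7) ✗  (c2,p3) ✗  (c3,p1) ✗  (c3,p2) ✗  (c3,p3) ✗  (c3,p5) ✗  (c4,p3) ✗  (c4,p4) ✗  (c4,p5) ✗
Counterexamples (restrictor pairs failing the scope): 10.

10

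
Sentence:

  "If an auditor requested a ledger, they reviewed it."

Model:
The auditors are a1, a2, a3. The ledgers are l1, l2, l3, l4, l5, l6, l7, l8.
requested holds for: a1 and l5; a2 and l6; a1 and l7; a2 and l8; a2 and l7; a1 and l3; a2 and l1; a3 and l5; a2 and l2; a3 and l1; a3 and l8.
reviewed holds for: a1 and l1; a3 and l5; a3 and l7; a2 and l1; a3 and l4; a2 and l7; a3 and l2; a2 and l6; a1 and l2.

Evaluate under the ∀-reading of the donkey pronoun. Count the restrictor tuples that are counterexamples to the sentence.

"it" takes "a ledger" as antecedent — a donkey pronoun bound across the clause boundary.
Strong reading: for every (a,l) with requested(a,l), reviewed(a,l).
Restrictor pairs: (a1,l3) ✗  (a1,l5) ✗  (a1,l7) ✗  (a2,l1) ✓  (a2,l2) ✗  (a2,l6) ✓  (a2,l7) ✓  (a2,l8) ✗  (a3,l1) ✗  (a3,l5) ✓  (a3,l8) ✗
Counterexamples (restrictor pairs failing the scope): 7.

7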